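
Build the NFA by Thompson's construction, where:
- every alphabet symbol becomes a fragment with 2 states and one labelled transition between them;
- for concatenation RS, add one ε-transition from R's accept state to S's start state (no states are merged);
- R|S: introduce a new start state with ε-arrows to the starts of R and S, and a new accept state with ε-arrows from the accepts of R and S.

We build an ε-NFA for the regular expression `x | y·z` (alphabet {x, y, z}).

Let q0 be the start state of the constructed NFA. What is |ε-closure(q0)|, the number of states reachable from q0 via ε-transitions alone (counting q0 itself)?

Work bottom-up. For each fragment F, track |ε-closure(F.start)| and whether F's accept lies in that closure (i.e. whether F accepts ε). A single-symbol fragment has closure size 1 and does not accept ε.
  y·z → |ε-closure| equals the left operand's closure size = 1 (its accept is not ε-reachable, so the closure stops there)
  x | y·z → |ε-closure| = 1 + 1 + 1 = 3 (the new accept is not ε-reachable since no branch accepts ε)

3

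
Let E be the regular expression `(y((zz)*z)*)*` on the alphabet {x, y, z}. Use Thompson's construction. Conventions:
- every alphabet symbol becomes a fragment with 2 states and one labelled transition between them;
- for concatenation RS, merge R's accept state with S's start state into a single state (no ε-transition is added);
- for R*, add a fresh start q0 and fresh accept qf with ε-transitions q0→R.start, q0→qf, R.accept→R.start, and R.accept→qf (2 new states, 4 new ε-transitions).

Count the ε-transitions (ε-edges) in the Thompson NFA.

Per subexpression:
Each of the 4 symbol leaves contributes 0 ε-transitions.
  zz : 0 ε-transitions
  (zz)* : 4 ε-transitions
  (zz)*z : 4 ε-transitions
  ((zz)*z)* : 8 ε-transitions
  y((zz)*z)* : 8 ε-transitions
  (y((zz)*z)*)* : 12 ε-transitions

12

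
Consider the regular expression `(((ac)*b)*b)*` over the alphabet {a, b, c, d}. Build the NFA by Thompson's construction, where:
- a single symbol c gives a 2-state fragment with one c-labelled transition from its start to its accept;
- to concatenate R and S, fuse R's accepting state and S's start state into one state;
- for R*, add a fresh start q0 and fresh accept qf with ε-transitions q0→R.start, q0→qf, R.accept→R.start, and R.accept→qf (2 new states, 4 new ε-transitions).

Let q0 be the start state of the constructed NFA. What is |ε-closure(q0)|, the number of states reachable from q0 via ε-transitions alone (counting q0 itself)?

Work bottom-up. For each fragment F, track |ε-closure(F.start)| and whether F's accept lies in that closure (i.e. whether F accepts ε). A single-symbol fragment has closure size 1 and does not accept ε.
  ac → same as the first factor's closure: |closure| = 1
  (ac)* → the star's fresh start ε-reaches both the body's start and the fresh accept: |closure| = 2 + 1 = 3
  (ac)*b → the left operand accepts ε, so the closure extends into the next operand (the shared merged state is already counted); |closure| = 3 + (1−1) = 3
  ((ac)*b)* → new start has ε-edges to the inner start and to the new accept, so |closure| = 2 + 3 = 5
  ((ac)*b)*b → the left operand accepts ε, so the closure extends into the next operand (the shared merged state is already counted); |closure| = 5 + (1−1) = 5
  (((ac)*b)*b)* → the star's fresh start ε-reaches both the body's start and the fresh accept: |closure| = 2 + 5 = 7

7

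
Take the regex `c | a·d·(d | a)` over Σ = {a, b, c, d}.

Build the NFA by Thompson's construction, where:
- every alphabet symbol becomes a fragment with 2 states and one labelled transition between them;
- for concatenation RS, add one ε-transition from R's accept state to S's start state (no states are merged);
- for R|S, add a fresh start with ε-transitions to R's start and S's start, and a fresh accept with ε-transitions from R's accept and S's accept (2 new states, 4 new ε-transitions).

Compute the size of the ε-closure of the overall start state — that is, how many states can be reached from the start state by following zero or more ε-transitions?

3

Compute the ε-closure size of each fragment's start state recursively; a symbol fragment's start has no outgoing ε-edge, so its closure is just itself (size 1).
  d | a — new start ε-reaches every alternative's start; none of them accept ε, so the new accept is not reached: |ε-closure| = 1 + 1 + 1 = 3
  a·d·(d | a) — |ε-closure| equals the left operand's closure size = 1 (its accept is not ε-reachable, so the closure stops there)
  c | a·d·(d | a) — |ε-closure| = 1 + 1 + 1 = 3 (the new accept is not ε-reachable since no branch accepts ε)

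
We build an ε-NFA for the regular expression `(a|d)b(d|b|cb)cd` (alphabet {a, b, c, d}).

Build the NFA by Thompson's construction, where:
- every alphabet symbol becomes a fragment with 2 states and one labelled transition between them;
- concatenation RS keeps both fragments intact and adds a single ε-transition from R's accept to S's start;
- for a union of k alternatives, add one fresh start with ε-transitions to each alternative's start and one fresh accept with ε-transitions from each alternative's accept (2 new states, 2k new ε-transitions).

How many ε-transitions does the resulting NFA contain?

15

By structural recursion:
Each of the 9 symbol leaves contributes 0 ε-transitions.
  a|d : 4 ε-transitions
  cb : 1 ε-transition
  d|b|cb : 7 ε-transitions
  (a|d)b(d|b|cb)cd : 15 ε-transitions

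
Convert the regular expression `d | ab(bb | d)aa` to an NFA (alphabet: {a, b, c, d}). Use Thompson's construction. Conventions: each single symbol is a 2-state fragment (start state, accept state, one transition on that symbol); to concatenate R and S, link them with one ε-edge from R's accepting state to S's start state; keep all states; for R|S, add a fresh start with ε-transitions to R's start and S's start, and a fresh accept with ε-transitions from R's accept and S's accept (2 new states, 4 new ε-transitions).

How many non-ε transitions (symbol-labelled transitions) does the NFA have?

Per subexpression:
Each of the 8 symbol leaves contributes exactly 1 symbol transition.
  bb → 2 symbol transitions
  bb | d → 3 symbol transitions
  ab(bb | d)aa → 7 symbol transitions
  d | ab(bb | d)aa → 8 symbol transitions

8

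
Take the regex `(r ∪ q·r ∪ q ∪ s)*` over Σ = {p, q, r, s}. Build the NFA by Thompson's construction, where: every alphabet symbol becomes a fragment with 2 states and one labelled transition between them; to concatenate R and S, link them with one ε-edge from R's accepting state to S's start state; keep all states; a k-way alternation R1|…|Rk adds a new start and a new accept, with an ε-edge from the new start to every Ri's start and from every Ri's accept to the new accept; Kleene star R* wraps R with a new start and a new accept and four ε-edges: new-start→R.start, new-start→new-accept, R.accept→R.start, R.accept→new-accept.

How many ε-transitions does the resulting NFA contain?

Building bottom-up:
Each of the 5 symbol leaves contributes 0 ε-transitions.
  q·r : 1 ε-transition
  r ∪ q·r ∪ q ∪ s : 9 ε-transitions
  (r ∪ q·r ∪ q ∪ s)* : 13 ε-transitions

13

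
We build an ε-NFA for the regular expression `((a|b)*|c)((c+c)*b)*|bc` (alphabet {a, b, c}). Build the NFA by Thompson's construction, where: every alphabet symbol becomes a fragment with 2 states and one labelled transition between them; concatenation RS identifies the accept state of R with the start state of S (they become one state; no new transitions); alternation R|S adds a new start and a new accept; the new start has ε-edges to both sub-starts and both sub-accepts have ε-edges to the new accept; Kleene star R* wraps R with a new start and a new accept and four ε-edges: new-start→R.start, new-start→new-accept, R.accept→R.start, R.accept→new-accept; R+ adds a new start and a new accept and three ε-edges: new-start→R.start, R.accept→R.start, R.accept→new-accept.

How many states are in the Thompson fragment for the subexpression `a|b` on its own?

6

Fragment for `a|b`:
Each of the 2 symbol leaves contributes a 2-state fragment.
  a|b → 6 states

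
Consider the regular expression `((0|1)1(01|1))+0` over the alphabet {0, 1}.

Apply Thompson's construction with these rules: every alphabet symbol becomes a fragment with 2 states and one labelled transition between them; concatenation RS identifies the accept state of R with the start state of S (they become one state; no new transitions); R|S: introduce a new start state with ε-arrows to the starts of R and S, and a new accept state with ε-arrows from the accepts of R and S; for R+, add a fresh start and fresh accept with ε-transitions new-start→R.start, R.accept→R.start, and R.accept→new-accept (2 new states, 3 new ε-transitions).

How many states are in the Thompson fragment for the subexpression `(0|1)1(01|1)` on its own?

13

Fragment for `(0|1)1(01|1)`:
Each of the 6 symbol leaves contributes a 2-state fragment.
  0|1 = 6 states
  01 = 3 states
  01|1 = 7 states
  (0|1)1(01|1) = 13 states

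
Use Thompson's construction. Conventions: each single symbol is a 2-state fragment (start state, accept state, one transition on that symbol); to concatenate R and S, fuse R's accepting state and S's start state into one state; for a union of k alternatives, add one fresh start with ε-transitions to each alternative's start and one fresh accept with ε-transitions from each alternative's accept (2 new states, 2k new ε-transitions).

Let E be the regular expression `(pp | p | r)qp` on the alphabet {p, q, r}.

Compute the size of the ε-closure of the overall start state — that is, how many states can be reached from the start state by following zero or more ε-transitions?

4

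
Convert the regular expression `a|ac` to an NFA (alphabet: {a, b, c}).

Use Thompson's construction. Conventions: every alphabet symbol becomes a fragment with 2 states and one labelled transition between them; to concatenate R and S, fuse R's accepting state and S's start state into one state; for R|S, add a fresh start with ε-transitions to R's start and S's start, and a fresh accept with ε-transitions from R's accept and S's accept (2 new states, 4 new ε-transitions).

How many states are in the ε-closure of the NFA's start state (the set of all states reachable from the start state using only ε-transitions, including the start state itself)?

3

Work bottom-up. For each fragment F, track |ε-closure(F.start)| and whether F's accept lies in that closure (i.e. whether F accepts ε). A single-symbol fragment has closure size 1 and does not accept ε.
  ac — same as the first factor's closure: C = 1
  a|ac — C = 1 + 1 + 1 = 3 (the new accept is not ε-reachable since no branch accepts ε)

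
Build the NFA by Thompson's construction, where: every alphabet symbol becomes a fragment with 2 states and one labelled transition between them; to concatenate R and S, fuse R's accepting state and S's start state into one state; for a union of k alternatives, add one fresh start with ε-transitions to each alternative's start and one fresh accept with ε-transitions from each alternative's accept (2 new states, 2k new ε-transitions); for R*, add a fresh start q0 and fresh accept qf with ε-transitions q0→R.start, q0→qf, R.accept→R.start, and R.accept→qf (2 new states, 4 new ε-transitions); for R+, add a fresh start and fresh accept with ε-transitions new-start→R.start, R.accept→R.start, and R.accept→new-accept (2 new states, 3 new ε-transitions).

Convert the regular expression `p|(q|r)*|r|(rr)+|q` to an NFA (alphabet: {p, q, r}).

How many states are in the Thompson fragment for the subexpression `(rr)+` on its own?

5

Fragment for `(rr)+`:
Each of the 2 symbol leaves contributes a 2-state fragment.
  rr → 3 states
  (rr)+ → 5 states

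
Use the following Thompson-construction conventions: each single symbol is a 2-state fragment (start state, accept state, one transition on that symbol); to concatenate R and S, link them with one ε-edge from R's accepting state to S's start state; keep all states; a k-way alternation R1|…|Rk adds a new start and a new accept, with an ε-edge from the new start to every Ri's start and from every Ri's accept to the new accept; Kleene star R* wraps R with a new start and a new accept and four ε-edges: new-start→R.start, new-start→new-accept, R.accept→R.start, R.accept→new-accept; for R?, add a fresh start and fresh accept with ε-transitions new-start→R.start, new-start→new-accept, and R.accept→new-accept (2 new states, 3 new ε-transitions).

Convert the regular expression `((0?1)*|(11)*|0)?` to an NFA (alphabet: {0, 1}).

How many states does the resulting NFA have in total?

20

By structural recursion:
Each of the 5 symbol leaves contributes a 2-state fragment.
  0? = 4 states
  0?1 = 6 states
  (0?1)* = 8 states
  11 = 4 states
  (11)* = 6 states
  (0?1)*|(11)*|0 = 18 states
  ((0?1)*|(11)*|0)? = 20 states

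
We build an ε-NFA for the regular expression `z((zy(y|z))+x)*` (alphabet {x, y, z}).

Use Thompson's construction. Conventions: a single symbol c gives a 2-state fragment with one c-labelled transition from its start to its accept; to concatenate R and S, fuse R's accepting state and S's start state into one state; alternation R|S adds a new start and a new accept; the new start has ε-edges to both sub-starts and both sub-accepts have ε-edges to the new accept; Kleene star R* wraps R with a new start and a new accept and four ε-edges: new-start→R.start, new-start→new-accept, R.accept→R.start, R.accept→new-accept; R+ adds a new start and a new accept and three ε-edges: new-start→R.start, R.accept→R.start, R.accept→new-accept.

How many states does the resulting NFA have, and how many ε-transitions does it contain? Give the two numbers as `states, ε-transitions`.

Recursing over subexpressions:
Each of the 6 symbol leaves contributes 2 states and 0 ε-transitions.
  y|z : 6 states, 4 ε-transitions
  zy(y|z) : 8 states, 4 ε-transitions
  (zy(y|z))+ : 10 states, 7 ε-transitions
  (zy(y|z))+x : 11 states, 7 ε-transitions
  ((zy(y|z))+x)* : 13 states, 11 ε-transitions
  z((zy(y|z))+x)* : 14 states, 11 ε-transitions

14, 11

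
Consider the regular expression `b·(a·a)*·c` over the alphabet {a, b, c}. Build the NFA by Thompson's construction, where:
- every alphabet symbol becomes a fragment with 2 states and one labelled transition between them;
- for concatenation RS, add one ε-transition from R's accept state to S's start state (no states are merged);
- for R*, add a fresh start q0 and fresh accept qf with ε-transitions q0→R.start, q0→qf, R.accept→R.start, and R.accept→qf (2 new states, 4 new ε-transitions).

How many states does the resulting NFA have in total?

Recursing over subexpressions:
Each of the 4 symbol leaves contributes a 2-state fragment.
  a·a = 4 states
  (a·a)* = 6 states
  b·(a·a)*·c = 10 states

10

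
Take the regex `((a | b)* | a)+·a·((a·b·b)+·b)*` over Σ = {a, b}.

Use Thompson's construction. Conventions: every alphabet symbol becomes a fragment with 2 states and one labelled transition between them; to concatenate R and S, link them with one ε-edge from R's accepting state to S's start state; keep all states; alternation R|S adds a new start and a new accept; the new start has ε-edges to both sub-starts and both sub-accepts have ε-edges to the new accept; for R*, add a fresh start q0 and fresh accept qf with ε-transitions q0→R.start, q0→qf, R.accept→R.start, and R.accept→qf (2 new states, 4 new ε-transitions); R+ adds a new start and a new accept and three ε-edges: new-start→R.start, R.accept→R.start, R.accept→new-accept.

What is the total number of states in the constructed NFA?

28

By structural recursion:
Each of the 8 symbol leaves contributes a 2-state fragment.
  a | b → 6 states
  (a | b)* → 8 states
  (a | b)* | a → 12 states
  ((a | b)* | a)+ → 14 states
  a·b·b → 6 states
  (a·b·b)+ → 8 states
  (a·b·b)+·b → 10 states
  ((a·b·b)+·b)* → 12 states
  ((a | b)* | a)+·a·((a·b·b)+·b)* → 28 states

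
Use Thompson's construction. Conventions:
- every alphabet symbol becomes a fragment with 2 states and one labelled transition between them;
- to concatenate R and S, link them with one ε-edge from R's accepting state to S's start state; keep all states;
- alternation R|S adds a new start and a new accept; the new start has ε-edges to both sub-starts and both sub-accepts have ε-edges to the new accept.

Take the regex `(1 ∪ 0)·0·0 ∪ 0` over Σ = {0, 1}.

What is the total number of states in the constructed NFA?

14

Recursing over subexpressions:
Each of the 5 symbol leaves contributes a 2-state fragment.
  1 ∪ 0 → 6 states
  (1 ∪ 0)·0·0 → 10 states
  (1 ∪ 0)·0·0 ∪ 0 → 14 states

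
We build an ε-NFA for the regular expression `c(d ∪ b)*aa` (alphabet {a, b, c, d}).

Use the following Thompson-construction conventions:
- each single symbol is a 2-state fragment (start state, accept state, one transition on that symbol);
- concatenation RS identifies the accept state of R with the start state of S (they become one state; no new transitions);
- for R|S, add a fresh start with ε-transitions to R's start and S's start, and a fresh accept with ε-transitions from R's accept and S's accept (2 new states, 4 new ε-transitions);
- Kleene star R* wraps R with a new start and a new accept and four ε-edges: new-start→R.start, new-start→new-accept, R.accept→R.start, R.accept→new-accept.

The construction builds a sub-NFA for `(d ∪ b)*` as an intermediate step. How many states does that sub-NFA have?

8

Fragment for `(d ∪ b)*`:
Each of the 2 symbol leaves contributes a 2-state fragment.
  d ∪ b → 6 states
  (d ∪ b)* → 8 states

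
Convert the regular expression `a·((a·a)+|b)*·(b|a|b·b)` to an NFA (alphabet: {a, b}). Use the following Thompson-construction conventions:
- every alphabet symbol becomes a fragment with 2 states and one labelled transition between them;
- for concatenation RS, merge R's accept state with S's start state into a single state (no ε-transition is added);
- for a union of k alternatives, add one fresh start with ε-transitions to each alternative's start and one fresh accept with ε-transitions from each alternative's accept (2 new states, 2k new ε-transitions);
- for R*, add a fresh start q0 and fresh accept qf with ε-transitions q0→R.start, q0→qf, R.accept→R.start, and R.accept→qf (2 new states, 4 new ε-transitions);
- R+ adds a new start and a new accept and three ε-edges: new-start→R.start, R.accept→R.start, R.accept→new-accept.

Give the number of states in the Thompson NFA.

20

Recursing over subexpressions:
Each of the 8 symbol leaves contributes a 2-state fragment.
  a·a : 3 states
  (a·a)+ : 5 states
  (a·a)+|b : 9 states
  ((a·a)+|b)* : 11 states
  b·b : 3 states
  b|a|b·b : 9 states
  a·((a·a)+|b)*·(b|a|b·b) : 20 states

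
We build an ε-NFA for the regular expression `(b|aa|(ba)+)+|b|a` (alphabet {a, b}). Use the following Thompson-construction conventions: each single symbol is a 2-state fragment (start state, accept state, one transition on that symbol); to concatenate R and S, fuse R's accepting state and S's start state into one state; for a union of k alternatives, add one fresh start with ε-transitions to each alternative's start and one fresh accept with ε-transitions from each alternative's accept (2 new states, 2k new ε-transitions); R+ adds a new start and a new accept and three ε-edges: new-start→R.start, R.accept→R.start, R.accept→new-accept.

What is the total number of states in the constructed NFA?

20

Bottom-up over the parse tree:
Each of the 7 symbol leaves contributes a 2-state fragment.
  aa = 3 states
  ba = 3 states
  (ba)+ = 5 states
  b|aa|(ba)+ = 12 states
  (b|aa|(ba)+)+ = 14 states
  (b|aa|(ba)+)+|b|a = 20 states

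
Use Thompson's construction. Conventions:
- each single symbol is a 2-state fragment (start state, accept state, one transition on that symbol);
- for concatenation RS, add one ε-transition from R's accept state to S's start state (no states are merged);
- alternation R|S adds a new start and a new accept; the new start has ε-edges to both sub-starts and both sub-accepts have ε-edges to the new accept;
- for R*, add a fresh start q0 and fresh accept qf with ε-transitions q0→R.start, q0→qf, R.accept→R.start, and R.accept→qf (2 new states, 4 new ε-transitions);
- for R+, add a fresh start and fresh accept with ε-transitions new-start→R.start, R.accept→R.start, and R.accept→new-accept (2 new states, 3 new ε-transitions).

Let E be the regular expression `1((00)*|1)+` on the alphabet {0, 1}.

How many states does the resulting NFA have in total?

14

Per subexpression:
Each of the 4 symbol leaves contributes a 2-state fragment.
  00 : 4 states
  (00)* : 6 states
  (00)*|1 : 10 states
  ((00)*|1)+ : 12 states
  1((00)*|1)+ : 14 states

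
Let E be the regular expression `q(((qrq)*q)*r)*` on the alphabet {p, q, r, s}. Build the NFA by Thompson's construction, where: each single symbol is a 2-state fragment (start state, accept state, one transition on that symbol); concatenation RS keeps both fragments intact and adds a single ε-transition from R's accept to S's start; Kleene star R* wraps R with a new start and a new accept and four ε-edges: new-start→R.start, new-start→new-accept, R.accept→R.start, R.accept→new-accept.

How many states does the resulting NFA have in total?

Per subexpression:
Each of the 6 symbol leaves contributes a 2-state fragment.
  qrq — 6 states
  (qrq)* — 8 states
  (qrq)*q — 10 states
  ((qrq)*q)* — 12 states
  ((qrq)*q)*r — 14 states
  (((qrq)*q)*r)* — 16 states
  q(((qrq)*q)*r)* — 18 states

18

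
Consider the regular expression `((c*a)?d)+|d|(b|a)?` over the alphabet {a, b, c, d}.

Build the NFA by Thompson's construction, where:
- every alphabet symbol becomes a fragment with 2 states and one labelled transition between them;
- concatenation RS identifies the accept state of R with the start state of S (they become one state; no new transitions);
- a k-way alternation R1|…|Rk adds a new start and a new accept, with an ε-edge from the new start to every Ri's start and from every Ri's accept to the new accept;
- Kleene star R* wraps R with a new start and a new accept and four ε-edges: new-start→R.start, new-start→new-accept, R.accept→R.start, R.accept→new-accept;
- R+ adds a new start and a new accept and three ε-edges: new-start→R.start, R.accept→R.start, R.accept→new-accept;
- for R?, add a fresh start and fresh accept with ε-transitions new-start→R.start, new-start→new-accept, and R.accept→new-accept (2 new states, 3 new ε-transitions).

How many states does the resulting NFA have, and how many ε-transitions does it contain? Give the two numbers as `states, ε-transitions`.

Per subexpression:
Each of the 6 symbol leaves contributes 2 states and 0 ε-transitions.
  c* — 4 states, 4 ε-transitions
  c*a — 5 states, 4 ε-transitions
  (c*a)? — 7 states, 7 ε-transitions
  (c*a)?d — 8 states, 7 ε-transitions
  ((c*a)?d)+ — 10 states, 10 ε-transitions
  b|a — 6 states, 4 ε-transitions
  (b|a)? — 8 states, 7 ε-transitions
  ((c*a)?d)+|d|(b|a)? — 22 states, 23 ε-transitions

22, 23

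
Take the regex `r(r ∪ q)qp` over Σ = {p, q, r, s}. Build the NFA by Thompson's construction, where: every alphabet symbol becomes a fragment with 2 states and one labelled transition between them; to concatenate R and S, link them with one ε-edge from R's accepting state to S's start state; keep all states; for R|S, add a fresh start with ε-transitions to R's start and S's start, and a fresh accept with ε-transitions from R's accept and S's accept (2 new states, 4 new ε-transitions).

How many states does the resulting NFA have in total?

12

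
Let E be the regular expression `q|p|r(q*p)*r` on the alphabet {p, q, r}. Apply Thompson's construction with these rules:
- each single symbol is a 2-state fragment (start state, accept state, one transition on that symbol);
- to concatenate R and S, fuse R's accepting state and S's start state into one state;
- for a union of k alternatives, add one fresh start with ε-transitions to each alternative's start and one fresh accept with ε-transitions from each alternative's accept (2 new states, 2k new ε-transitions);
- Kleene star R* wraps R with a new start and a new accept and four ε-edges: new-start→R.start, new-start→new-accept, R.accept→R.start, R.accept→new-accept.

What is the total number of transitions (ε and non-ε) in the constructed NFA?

20

Recursing over subexpressions:
Each of the 6 symbol leaves contributes 1 transition (1 symbol, 0 ε).
  q* : 5 transitions (1 symbol, 4 ε)
  q*p : 6 transitions (2 symbol, 4 ε)
  (q*p)* : 10 transitions (2 symbol, 8 ε)
  r(q*p)*r : 12 transitions (4 symbol, 8 ε)
  q|p|r(q*p)*r : 20 transitions (6 symbol, 14 ε)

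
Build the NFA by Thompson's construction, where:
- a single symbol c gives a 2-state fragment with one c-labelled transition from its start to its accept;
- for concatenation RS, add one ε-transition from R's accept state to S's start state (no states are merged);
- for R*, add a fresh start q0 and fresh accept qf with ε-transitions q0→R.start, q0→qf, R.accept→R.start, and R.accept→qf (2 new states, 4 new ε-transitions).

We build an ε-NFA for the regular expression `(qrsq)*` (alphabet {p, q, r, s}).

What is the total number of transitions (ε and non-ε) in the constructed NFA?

11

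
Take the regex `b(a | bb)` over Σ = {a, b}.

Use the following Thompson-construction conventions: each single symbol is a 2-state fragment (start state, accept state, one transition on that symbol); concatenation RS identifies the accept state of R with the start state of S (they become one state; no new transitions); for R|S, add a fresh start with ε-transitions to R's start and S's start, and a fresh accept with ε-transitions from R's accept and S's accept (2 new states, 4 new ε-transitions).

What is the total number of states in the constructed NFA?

Building bottom-up:
Each of the 4 symbol leaves contributes a 2-state fragment.
  bb — 3 states
  a | bb — 7 states
  b(a | bb) — 8 states

8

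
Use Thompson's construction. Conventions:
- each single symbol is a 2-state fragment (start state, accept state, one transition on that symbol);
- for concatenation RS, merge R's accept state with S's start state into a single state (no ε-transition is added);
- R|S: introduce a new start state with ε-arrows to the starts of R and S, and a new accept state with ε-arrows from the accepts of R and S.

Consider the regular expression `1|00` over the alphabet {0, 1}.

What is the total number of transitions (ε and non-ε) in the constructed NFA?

7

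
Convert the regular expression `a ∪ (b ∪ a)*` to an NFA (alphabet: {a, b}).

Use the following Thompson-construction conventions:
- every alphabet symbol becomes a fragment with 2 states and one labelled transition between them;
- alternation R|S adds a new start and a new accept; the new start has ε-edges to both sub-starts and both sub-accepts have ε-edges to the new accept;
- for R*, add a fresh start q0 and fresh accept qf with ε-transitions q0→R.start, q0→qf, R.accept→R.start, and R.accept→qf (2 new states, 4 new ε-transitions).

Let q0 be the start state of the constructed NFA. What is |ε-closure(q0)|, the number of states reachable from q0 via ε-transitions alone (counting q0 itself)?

Let C(F) = |ε-closure(F.start)| within fragment F, and note whether F accepts ε. Symbol fragments have C = 1 and do not accept ε. Then:
  b ∪ a — C = 1 + 1 + 1 = 3 (the new accept is not ε-reachable since no branch accepts ε)
  (b ∪ a)* — the star's fresh start ε-reaches both the body's start and the fresh accept: C = 2 + 3 = 5
  a ∪ (b ∪ a)* — new start ε-reaches every alternative's start; at least one alternative accepts ε, so the union's new accept is reached too: C = 1 + 1 + 5 + 1 = 8

8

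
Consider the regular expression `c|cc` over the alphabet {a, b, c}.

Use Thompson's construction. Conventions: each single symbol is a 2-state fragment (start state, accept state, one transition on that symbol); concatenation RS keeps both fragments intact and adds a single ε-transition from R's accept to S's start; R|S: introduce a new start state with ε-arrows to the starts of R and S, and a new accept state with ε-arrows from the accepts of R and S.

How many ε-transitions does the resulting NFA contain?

5

Building bottom-up:
Each of the 3 symbol leaves contributes 0 ε-transitions.
  cc → 1 ε-transition
  c|cc → 5 ε-transitions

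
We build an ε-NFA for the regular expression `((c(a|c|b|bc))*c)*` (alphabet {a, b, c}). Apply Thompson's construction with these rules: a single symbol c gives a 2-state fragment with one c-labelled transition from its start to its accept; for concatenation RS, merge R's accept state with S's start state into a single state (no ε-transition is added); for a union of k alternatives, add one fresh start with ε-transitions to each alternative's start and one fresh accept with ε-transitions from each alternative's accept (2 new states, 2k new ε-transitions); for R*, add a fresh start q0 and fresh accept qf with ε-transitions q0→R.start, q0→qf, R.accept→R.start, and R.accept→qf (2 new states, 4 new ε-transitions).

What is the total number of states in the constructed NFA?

Recursing over subexpressions:
Each of the 7 symbol leaves contributes a 2-state fragment.
  bc → 3 states
  a|c|b|bc → 11 states
  c(a|c|b|bc) → 12 states
  (c(a|c|b|bc))* → 14 states
  (c(a|c|b|bc))*c → 15 states
  ((c(a|c|b|bc))*c)* → 17 states

17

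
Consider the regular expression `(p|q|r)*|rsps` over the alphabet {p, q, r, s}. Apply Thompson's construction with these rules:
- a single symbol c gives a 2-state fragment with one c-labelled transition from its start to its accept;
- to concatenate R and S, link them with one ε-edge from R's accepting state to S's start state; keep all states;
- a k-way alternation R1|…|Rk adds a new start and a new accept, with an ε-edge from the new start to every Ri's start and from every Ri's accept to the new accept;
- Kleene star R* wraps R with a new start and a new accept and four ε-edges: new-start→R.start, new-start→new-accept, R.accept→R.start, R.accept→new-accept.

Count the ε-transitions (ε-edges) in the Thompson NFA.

Bottom-up over the parse tree:
Each of the 7 symbol leaves contributes 0 ε-transitions.
  p|q|r — 6 ε-transitions
  (p|q|r)* — 10 ε-transitions
  rsps — 3 ε-transitions
  (p|q|r)*|rsps — 17 ε-transitions

17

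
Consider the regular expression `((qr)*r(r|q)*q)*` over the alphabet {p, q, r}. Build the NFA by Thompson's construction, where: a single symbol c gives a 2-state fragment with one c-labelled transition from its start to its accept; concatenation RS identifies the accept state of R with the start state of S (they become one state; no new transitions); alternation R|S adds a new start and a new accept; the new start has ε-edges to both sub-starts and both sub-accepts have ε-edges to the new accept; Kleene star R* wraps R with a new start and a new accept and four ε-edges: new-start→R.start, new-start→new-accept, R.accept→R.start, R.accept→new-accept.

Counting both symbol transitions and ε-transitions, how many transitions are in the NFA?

By structural recursion:
Each of the 6 symbol leaves contributes 1 transition (1 symbol, 0 ε).
  qr = 2 transitions (2 symbol, 0 ε)
  (qr)* = 6 transitions (2 symbol, 4 ε)
  r|q = 6 transitions (2 symbol, 4 ε)
  (r|q)* = 10 transitions (2 symbol, 8 ε)
  (qr)*r(r|q)*q = 18 transitions (6 symbol, 12 ε)
  ((qr)*r(r|q)*q)* = 22 transitions (6 symbol, 16 ε)

22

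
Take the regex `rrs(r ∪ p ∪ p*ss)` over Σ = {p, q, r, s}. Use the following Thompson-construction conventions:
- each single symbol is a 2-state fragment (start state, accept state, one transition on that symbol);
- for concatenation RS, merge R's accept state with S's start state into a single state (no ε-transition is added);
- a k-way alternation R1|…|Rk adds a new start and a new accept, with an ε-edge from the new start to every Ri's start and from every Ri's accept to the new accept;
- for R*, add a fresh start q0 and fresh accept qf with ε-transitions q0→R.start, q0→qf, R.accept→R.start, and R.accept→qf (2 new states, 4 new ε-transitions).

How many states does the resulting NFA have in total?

15

Bottom-up over the parse tree:
Each of the 8 symbol leaves contributes a 2-state fragment.
  p* → 4 states
  p*ss → 6 states
  r ∪ p ∪ p*ss → 12 states
  rrs(r ∪ p ∪ p*ss) → 15 states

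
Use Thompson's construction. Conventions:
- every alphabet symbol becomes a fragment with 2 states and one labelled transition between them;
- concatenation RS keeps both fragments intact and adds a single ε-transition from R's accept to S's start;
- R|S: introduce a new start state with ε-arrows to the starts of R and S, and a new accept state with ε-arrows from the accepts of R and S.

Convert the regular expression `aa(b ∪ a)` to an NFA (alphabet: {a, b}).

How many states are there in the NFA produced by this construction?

Per subexpression:
Each of the 4 symbol leaves contributes a 2-state fragment.
  b ∪ a = 6 states
  aa(b ∪ a) = 10 states

10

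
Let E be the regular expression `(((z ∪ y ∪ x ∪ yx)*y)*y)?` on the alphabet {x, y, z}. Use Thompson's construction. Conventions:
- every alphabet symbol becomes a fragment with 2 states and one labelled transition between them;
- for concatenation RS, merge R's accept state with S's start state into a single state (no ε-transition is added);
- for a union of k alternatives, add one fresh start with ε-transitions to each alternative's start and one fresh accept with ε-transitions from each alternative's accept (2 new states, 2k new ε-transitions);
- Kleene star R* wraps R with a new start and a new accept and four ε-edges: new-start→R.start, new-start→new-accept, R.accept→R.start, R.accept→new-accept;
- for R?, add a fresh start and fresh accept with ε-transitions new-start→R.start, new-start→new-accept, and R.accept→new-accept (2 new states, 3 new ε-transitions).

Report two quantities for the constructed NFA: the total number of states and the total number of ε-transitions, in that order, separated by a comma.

Recursing over subexpressions:
Each of the 7 symbol leaves contributes 2 states and 0 ε-transitions.
  yx = 3 states, 0 ε-transitions
  z ∪ y ∪ x ∪ yx = 11 states, 8 ε-transitions
  (z ∪ y ∪ x ∪ yx)* = 13 states, 12 ε-transitions
  (z ∪ y ∪ x ∪ yx)*y = 14 states, 12 ε-transitions
  ((z ∪ y ∪ x ∪ yx)*y)* = 16 states, 16 ε-transitions
  ((z ∪ y ∪ x ∪ yx)*y)*y = 17 states, 16 ε-transitions
  (((z ∪ y ∪ x ∪ yx)*y)*y)? = 19 states, 19 ε-transitions

19, 19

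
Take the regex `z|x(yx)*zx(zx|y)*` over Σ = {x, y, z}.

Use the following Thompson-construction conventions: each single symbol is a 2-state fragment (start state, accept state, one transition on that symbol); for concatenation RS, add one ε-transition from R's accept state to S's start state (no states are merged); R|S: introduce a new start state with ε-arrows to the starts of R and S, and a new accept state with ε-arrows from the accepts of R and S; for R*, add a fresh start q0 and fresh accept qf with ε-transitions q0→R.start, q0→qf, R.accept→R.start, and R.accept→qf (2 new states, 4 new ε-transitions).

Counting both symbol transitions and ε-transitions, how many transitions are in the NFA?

31

Recursing over subexpressions:
Each of the 9 symbol leaves contributes 1 transition (1 symbol, 0 ε).
  yx : 3 transitions (2 symbol, 1 ε)
  (yx)* : 7 transitions (2 symbol, 5 ε)
  zx : 3 transitions (2 symbol, 1 ε)
  zx|y : 8 transitions (3 symbol, 5 ε)
  (zx|y)* : 12 transitions (3 symbol, 9 ε)
  x(yx)*zx(zx|y)* : 26 transitions (8 symbol, 18 ε)
  z|x(yx)*zx(zx|y)* : 31 transitions (9 symbol, 22 ε)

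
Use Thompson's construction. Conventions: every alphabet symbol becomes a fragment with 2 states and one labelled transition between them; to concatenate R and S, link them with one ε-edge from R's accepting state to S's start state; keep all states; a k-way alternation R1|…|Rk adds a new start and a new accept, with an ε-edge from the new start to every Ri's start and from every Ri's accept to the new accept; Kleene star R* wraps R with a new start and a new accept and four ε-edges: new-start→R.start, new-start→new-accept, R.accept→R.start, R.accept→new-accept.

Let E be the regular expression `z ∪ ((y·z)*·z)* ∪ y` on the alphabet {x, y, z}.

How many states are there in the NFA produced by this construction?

16

By structural recursion:
Each of the 5 symbol leaves contributes a 2-state fragment.
  y·z — 4 states
  (y·z)* — 6 states
  (y·z)*·z — 8 states
  ((y·z)*·z)* — 10 states
  z ∪ ((y·z)*·z)* ∪ y — 16 states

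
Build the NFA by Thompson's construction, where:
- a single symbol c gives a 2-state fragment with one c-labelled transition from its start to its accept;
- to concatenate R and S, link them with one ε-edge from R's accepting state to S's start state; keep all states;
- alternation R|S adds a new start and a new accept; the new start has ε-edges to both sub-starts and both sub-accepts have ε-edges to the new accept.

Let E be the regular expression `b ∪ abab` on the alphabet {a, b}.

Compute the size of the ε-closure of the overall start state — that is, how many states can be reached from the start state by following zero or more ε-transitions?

3

Work bottom-up. For each fragment F, track |ε-closure(F.start)| and whether F's accept lies in that closure (i.e. whether F accepts ε). A single-symbol fragment has closure size 1 and does not accept ε.
  abab — same as the first factor's closure: |ε-closure| = 1
  b ∪ abab — |ε-closure| = 1 + 1 + 1 = 3 (the new accept is not ε-reachable since no branch accepts ε)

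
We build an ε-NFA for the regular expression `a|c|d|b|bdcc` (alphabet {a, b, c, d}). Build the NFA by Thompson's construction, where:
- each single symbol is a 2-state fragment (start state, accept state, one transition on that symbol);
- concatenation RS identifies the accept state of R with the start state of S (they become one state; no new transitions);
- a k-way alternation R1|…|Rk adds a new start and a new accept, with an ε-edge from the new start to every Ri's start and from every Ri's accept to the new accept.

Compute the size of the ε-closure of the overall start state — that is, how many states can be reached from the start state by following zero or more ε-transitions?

6

Compute the ε-closure size of each fragment's start state recursively; a symbol fragment's start has no outgoing ε-edge, so its closure is just itself (size 1).
  bdcc — same as the first factor's closure: |closure| = 1
  a|c|d|b|bdcc — new start ε-reaches every alternative's start; none of them accept ε, so the new accept is not reached: |closure| = 1 + 1 + 1 + 1 + 1 + 1 = 6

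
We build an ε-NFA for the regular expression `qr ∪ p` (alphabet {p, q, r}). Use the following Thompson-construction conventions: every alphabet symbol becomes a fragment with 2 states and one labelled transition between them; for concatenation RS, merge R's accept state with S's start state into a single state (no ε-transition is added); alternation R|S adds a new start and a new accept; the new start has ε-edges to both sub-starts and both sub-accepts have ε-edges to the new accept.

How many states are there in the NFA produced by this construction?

Building bottom-up:
Each of the 3 symbol leaves contributes a 2-state fragment.
  qr — 3 states
  qr ∪ p — 7 states

7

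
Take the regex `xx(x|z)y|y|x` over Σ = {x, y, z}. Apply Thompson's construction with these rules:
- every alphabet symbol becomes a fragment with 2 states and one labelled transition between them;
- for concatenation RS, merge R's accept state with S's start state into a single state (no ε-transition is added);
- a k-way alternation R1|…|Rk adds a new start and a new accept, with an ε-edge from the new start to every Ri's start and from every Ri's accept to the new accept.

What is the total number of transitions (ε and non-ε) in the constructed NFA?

Building bottom-up:
Each of the 7 symbol leaves contributes 1 transition (1 symbol, 0 ε).
  x|z : 6 transitions (2 symbol, 4 ε)
  xx(x|z)y : 9 transitions (5 symbol, 4 ε)
  xx(x|z)y|y|x : 17 transitions (7 symbol, 10 ε)

17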